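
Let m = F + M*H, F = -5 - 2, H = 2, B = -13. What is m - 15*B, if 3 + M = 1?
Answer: 184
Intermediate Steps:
M = -2 (M = -3 + 1 = -2)
F = -7
m = -11 (m = -7 - 2*2 = -7 - 4 = -11)
m - 15*B = -11 - 15*(-13) = -11 + 195 = 184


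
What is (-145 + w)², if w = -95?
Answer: 57600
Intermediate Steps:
(-145 + w)² = (-145 - 95)² = (-240)² = 57600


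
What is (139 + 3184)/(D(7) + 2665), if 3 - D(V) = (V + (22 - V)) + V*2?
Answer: 3323/2632 ≈ 1.2625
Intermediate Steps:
D(V) = -19 - 2*V (D(V) = 3 - ((V + (22 - V)) + V*2) = 3 - (22 + 2*V) = 3 + (-22 - 2*V) = -19 - 2*V)
(139 + 3184)/(D(7) + 2665) = (139 + 3184)/((-19 - 2*7) + 2665) = 3323/((-19 - 14) + 2665) = 3323/(-33 + 2665) = 3323/2632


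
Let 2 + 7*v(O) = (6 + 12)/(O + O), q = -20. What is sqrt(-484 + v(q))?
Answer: I*sqrt(48435)/10 ≈ 22.008*I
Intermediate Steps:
v(O) = -2/7 + 9/(7*O) (v(O) = -2/7 + ((6 + 12)/(O + O))/7 = -2/7 + (18/((2*O)))/7 = -2/7 + (18*(1/(2*O)))/7 = -2/7 + (9/O)/7 = -2/7 + 9/(7*O))
sqrt(-484 + v(q)) = sqrt(-484 + (1/7)*(9 - 2*(-20))/(-20)) = sqrt(-484 + (1/7)*(-1/20)*(9 + 40)) = sqrt(-484 + (1/7)*(-1/20)*49) = sqrt(-484 - 7/20) = sqrt(-9687/20) = I*sqrt(48435)/10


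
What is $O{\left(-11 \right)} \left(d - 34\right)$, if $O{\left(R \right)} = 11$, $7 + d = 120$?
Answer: $869$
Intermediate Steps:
$d = 113$ ($d = -7 + 120 = 113$)
$O{\left(-11 \right)} \left(d - 34\right) = 11 \left(113 - 34\right) = 11 \cdot 79 = 869$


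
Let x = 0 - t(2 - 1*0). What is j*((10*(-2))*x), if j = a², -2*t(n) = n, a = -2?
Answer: -80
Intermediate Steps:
t(n) = -n/2
x = 1 (x = 0 - (-1)*(2 - 1*0)/2 = 0 - (-1)*(2 + 0)/2 = 0 - (-1)*2/2 = 0 - 1*(-1) = 0 + 1 = 1)
j = 4 (j = (-2)² = 4)
j*((10*(-2))*x) = 4*((10*(-2))*1) = 4*(-20*1) = 4*(-20) = -80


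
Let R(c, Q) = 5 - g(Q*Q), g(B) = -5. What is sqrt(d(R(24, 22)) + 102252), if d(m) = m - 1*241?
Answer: sqrt(102021) ≈ 319.41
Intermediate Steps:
R(c, Q) = 10 (R(c, Q) = 5 - 1*(-5) = 5 + 5 = 10)
d(m) = -241 + m (d(m) = m - 241 = -241 + m)
sqrt(d(R(24, 22)) + 102252) = sqrt((-241 + 10) + 102252) = sqrt(-231 + 102252) = sqrt(102021)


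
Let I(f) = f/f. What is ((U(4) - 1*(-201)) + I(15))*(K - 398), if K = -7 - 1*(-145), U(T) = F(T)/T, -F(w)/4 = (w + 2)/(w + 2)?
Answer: -52260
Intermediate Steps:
F(w) = -4 (F(w) = -4*(w + 2)/(w + 2) = -4*(2 + w)/(2 + w) = -4*1 = -4)
U(T) = -4/T
K = 138 (K = -7 + 145 = 138)
I(f) = 1
((U(4) - 1*(-201)) + I(15))*(K - 398) = ((-4/4 - 1*(-201)) + 1)*(138 - 398) = ((-4*¼ + 201) + 1)*(-260) = ((-1 + 201) + 1)*(-260) = (200 + 1)*(-260) = 201*(-260) = -52260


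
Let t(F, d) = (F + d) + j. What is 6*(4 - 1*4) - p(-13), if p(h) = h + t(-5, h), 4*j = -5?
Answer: 129/4 ≈ 32.250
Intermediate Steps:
j = -5/4 (j = (1/4)*(-5) = -5/4 ≈ -1.2500)
t(F, d) = -5/4 + F + d (t(F, d) = (F + d) - 5/4 = -5/4 + F + d)
p(h) = -25/4 + 2*h (p(h) = h + (-5/4 - 5 + h) = h + (-25/4 + h) = -25/4 + 2*h)
6*(4 - 1*4) - p(-13) = 6*(4 - 1*4) - (-25/4 + 2*(-13)) = 6*(4 - 4) - (-25/4 - 26) = 6*0 - 1*(-129/4) = 0 + 129/4 = 129/4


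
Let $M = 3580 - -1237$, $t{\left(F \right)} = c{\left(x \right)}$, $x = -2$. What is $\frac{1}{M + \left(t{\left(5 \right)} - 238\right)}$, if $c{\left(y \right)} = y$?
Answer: $\frac{1}{4577} \approx 0.00021848$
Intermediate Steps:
$t{\left(F \right)} = -2$
$M = 4817$ ($M = 3580 + 1237 = 4817$)
$\frac{1}{M + \left(t{\left(5 \right)} - 238\right)} = \frac{1}{4817 - 240} = \frac{1}{4577}$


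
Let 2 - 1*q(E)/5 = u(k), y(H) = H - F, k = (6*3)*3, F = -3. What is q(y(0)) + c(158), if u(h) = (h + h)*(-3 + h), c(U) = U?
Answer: -27372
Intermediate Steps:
k = 54 (k = 18*3 = 54)
y(H) = 3 + H (y(H) = H - 1*(-3) = H + 3 = 3 + H)
u(h) = 2*h*(-3 + h) (u(h) = (2*h)*(-3 + h) = 2*h*(-3 + h))
q(E) = -27530 (q(E) = 10 - 10*54*(-3 + 54) = 10 - 10*54*51 = 10 - 5*5508 = 10 - 27540 = -27530)
q(y(0)) + c(158) = -27530 + 158 = -27372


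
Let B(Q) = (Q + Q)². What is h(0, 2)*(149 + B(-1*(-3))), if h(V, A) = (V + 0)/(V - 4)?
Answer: 0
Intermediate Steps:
B(Q) = 4*Q² (B(Q) = (2*Q)² = 4*Q²)
h(V, A) = V/(-4 + V)
h(0, 2)*(149 + B(-1*(-3))) = (0/(-4 + 0))*(149 + 4*(-1*(-3))²) = (0/(-4))*(149 + 4*3²) = (0*(-¼))*(149 + 4*9) = 0*(149 + 36) = 0*185 = 0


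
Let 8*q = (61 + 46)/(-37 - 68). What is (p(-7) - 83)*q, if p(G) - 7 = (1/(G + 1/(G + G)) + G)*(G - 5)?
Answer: -856/693 ≈ -1.2352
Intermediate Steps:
q = -107/840 (q = ((61 + 46)/(-37 - 68))/8 = (107/(-105))/8 = (107*(-1/105))/8 = (⅛)*(-107/105) = -107/840 ≈ -0.12738)
p(G) = 7 + (-5 + G)*(G + 1/(G + 1/(2*G))) (p(G) = 7 + (1/(G + 1/(G + G)) + G)*(G - 5) = 7 + (1/(G + 1/(2*G)) + G)*(-5 + G) = 7 + (G + 1/(G + 1/(2*G)))*(-5 + G) = 7 + (-5 + G)*(G + 1/(G + 1/(2*G))))
(p(-7) - 83)*q = ((7 - 15*(-7) - 10*(-7)³ + 2*(-7)⁴ + 17*(-7)²)/(1 + 2*(-7)²) - 83)*(-107/840) = ((7 + 105 - 10*(-343) + 2*2401 + 17*49)/(1 + 2*49) - 83)*(-107/840) = ((7 + 105 + 3430 + 4802 + 833)/(1 + 98) - 83)*(-107/840) = (9177/99 - 83)*(-107/840) = ((1/99)*9177 - 83)*(-107/840) = (3059/33 - 83)*(-107/840) = (320/33)*(-107/840) = -856/693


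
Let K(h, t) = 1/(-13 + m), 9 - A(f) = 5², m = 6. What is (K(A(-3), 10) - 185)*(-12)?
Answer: 15552/7 ≈ 2221.7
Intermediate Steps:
A(f) = -16 (A(f) = 9 - 1*5² = 9 - 1*25 = 9 - 25 = -16)
K(h, t) = -⅐ (K(h, t) = 1/(-13 + 6) = 1/(-7) = -⅐)
(K(A(-3), 10) - 185)*(-12) = (-⅐ - 185)*(-12) = -1296/7*(-12) = 15552/7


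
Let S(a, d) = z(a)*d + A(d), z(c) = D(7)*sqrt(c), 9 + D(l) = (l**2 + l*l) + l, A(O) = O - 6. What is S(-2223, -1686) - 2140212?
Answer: -2141904 - 485568*I*sqrt(247) ≈ -2.1419e+6 - 7.6313e+6*I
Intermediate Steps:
A(O) = -6 + O
D(l) = -9 + l + 2*l**2 (D(l) = -9 + ((l**2 + l*l) + l) = -9 + ((l**2 + l**2) + l) = -9 + (2*l**2 + l) = -9 + (l + 2*l**2) = -9 + l + 2*l**2)
z(c) = 96*sqrt(c) (z(c) = (-9 + 7 + 2*7**2)*sqrt(c) = (-9 + 7 + 2*49)*sqrt(c) = (-9 + 7 + 98)*sqrt(c) = 96*sqrt(c))
S(a, d) = -6 + d + 96*d*sqrt(a) (S(a, d) = (96*sqrt(a))*d + (-6 + d) = 96*d*sqrt(a) + (-6 + d) = -6 + d + 96*d*sqrt(a))
S(-2223, -1686) - 2140212 = (-6 - 1686 + 96*(-1686)*sqrt(-2223)) - 2140212 = (-6 - 1686 + 96*(-1686)*(3*I*sqrt(247))) - 2140212 = (-6 - 1686 - 485568*I*sqrt(247)) - 2140212 = (-1692 - 485568*I*sqrt(247)) - 2140212 = -2141904 - 485568*I*sqrt(247)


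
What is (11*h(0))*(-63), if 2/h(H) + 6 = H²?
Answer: 231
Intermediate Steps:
h(H) = 2/(-6 + H²)
(11*h(0))*(-63) = (11*(2/(-6 + 0²)))*(-63) = (11*(2/(-6 + 0)))*(-63) = (11*(2/(-6)))*(-63) = (11*(2*(-⅙)))*(-63) = (11*(-⅓))*(-63) = -11/3*(-63) = 231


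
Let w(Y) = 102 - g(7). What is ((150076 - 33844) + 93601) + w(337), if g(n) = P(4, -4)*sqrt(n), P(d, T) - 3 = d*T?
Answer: 209935 + 13*sqrt(7) ≈ 2.0997e+5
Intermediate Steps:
P(d, T) = 3 + T*d (P(d, T) = 3 + d*T = 3 + T*d)
g(n) = -13*sqrt(n) (g(n) = (3 - 4*4)*sqrt(n) = (3 - 16)*sqrt(n) = -13*sqrt(n))
w(Y) = 102 + 13*sqrt(7) (w(Y) = 102 - (-13)*sqrt(7) = 102 + 13*sqrt(7))
((150076 - 33844) + 93601) + w(337) = ((150076 - 33844) + 93601) + (102 + 13*sqrt(7)) = (116232 + 93601) + (102 + 13*sqrt(7)) = 209833 + (102 + 13*sqrt(7)) = 209935 + 13*sqrt(7)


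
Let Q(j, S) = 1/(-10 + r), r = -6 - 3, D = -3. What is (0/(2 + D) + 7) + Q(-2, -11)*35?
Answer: 98/19 ≈ 5.1579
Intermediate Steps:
r = -9
Q(j, S) = -1/19 (Q(j, S) = 1/(-10 - 9) = 1/(-19) = -1/19)
(0/(2 + D) + 7) + Q(-2, -11)*35 = (0/(2 - 3) + 7) - 1/19*35 = (0/(-1) + 7) - 35/19 = (0*(-1) + 7) - 35/19 = (0 + 7) - 35/19 = 7 - 35/19 = 98/19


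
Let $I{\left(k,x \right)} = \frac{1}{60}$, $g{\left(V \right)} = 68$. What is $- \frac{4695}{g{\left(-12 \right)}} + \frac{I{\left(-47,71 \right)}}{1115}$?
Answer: $- \frac{39261929}{568650} \approx -69.044$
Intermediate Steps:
$I{\left(k,x \right)} = \frac{1}{60}$
$- \frac{4695}{g{\left(-12 \right)}} + \frac{I{\left(-47,71 \right)}}{1115} = - \frac{4695}{68} + \frac{1}{60 \cdot 1115} = \left(-4695\right) \frac{1}{68} + \frac{1}{60} \cdot \frac{1}{1115} = - \frac{4695}{68} + \frac{1}{66900} = - \frac{39261929}{568650}$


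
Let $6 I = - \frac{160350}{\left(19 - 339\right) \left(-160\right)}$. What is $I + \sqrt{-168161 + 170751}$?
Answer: $- \frac{1069}{2048} + \sqrt{2590} \approx 50.37$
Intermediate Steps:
$I = - \frac{1069}{2048}$ ($I = \frac{\left(-160350\right) \frac{1}{\left(19 - 339\right) \left(-160\right)}}{6} = \frac{\left(-160350\right) \frac{1}{\left(-320\right) \left(-160\right)}}{6} = \frac{\left(-160350\right) \frac{1}{51200}}{6} = \frac{1}{6} \left(- \frac{3207}{1024}\right) = - \frac{1069}{2048} \approx -0.52197$)
$I + \sqrt{-168161 + 170751} = - \frac{1069}{2048} + \sqrt{-168161 + 170751} = - \frac{1069}{2048} + \sqrt{2590}$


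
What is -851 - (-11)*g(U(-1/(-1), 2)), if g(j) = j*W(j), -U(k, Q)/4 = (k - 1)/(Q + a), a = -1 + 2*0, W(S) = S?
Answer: -851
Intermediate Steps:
a = -1 (a = -1 + 0 = -1)
U(k, Q) = -4*(-1 + k)/(-1 + Q) (U(k, Q) = -4*(k - 1)/(Q - 1) = -4*(-1 + k)/(-1 + Q))
g(j) = j² (g(j) = j*j = j²)
-851 - (-11)*g(U(-1/(-1), 2)) = -851 - (-11)*(4*(1 - (-1)/(-1))/(-1 + 2))² = -851 - (-11)*(4*(1 - (-1)*(-1))/1)² = -851 - (-11)*(4*1*(1 - 1*1))² = -851 - (-11)*(4*1*(1 - 1))² = -851 - (-11)*(4*1*0)² = -851 - (-11)*0² = -851 - (-11)*0 = -851 - 1*0 = -851 + 0 = -851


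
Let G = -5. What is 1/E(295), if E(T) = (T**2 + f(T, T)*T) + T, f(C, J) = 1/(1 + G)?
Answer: 4/348985 ≈ 1.1462e-5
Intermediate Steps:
f(C, J) = -1/4 (f(C, J) = 1/(1 - 5) = 1/(-4) = -1/4)
E(T) = T**2 + 3*T/4 (E(T) = (T**2 - T/4) + T = T**2 + 3*T/4)
1/E(295) = 1/((1/4)*295*(3 + 4*295)) = 1/((1/4)*295*(3 + 1180)) = 1/((1/4)*295*1183) = 1/(348985/4) = 4/348985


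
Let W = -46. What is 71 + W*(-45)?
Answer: 2141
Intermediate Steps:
71 + W*(-45) = 71 - 46*(-45) = 71 + 2070 = 2141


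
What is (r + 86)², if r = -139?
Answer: 2809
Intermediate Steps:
(r + 86)² = (-139 + 86)² = (-53)² = 2809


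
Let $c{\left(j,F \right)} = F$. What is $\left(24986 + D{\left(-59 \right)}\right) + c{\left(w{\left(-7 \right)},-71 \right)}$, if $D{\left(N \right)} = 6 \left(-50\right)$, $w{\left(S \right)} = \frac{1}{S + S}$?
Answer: $24615$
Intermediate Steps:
$w{\left(S \right)} = \frac{1}{2 S}$
$D{\left(N \right)} = -300$
$\left(24986 + D{\left(-59 \right)}\right) + c{\left(w{\left(-7 \right)},-71 \right)} = \left(24986 - 300\right) - 71 = 24686 - 71 = 24615$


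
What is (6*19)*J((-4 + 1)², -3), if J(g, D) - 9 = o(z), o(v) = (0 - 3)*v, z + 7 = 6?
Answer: 1368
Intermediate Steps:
z = -1 (z = -7 + 6 = -1)
o(v) = -3*v
J(g, D) = 12 (J(g, D) = 9 - 3*(-1) = 9 + 3 = 12)
(6*19)*J((-4 + 1)², -3) = (6*19)*12 = 114*12 = 1368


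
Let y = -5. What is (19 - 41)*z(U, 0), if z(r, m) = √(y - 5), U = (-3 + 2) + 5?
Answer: -22*I*√10 ≈ -69.57*I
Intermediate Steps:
U = 4 (U = -1 + 5 = 4)
z(r, m) = I*√10 (z(r, m) = √(-5 - 5) = √(-10) = I*√10)
(19 - 41)*z(U, 0) = (19 - 41)*(I*√10) = -22*I*√10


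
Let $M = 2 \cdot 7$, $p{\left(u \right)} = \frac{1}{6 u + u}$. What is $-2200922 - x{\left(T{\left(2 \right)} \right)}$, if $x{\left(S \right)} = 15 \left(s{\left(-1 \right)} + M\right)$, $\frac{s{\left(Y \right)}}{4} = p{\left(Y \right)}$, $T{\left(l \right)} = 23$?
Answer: $- \frac{15407864}{7} \approx -2.2011 \cdot 10^{6}$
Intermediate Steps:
$p{\left(u \right)} = \frac{1}{7 u}$
$M = 14$
$s{\left(Y \right)} = \frac{4}{7 Y}$ ($s{\left(Y \right)} = 4 \frac{1}{7 Y} = \frac{4}{7 Y}$)
$x{\left(S \right)} = \frac{1410}{7}$ ($x{\left(S \right)} = 15 \left(\frac{4}{7 \left(-1\right)} + 14\right) = 15 \left(\frac{4}{7} \left(-1\right) + 14\right) = 15 \left(- \frac{4}{7} + 14\right) = 15 \cdot \frac{94}{7} = \frac{1410}{7}$)
$-2200922 - x{\left(T{\left(2 \right)} \right)} = -2200922 - \frac{1410}{7} = - \frac{15407864}{7}$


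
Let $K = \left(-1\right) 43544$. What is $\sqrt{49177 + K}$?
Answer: $\sqrt{5633} \approx 75.053$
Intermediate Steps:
$K = -43544$
$\sqrt{49177 + K} = \sqrt{49177 - 43544} = \sqrt{5633}$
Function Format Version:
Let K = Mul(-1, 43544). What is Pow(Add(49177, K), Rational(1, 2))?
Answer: Pow(5633, Rational(1, 2)) ≈ 75.053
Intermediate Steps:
K = -43544
Pow(Add(49177, K), Rational(1, 2)) = Pow(Add(49177, -43544), Rational(1, 2)) = Pow(5633, Rational(1, 2))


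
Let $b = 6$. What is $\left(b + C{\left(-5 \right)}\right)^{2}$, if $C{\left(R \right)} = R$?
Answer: $1$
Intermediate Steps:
$\left(b + C{\left(-5 \right)}\right)^{2} = \left(6 - 5\right)^{2} = 1^{2} = 1$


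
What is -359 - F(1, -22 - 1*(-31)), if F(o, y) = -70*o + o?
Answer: -290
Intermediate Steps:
F(o, y) = -69*o
-359 - F(1, -22 - 1*(-31)) = -359 - (-69) = -359 - 1*(-69) = -359 + 69 = -290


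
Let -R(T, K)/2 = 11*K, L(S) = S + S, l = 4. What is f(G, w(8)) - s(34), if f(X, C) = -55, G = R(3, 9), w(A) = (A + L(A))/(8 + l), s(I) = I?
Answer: -89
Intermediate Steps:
L(S) = 2*S
w(A) = A/4 (w(A) = (A + 2*A)/(8 + 4) = (3*A)/12 = (3*A)*(1/12) = A/4)
R(T, K) = -22*K
G = -198 (G = -22*9 = -198)
f(G, w(8)) - s(34) = -55 - 1*34 = -55 - 34 = -89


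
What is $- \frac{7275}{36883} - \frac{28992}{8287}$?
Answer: $- \frac{1129599861}{305649421} \approx -3.6957$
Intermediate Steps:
$- \frac{7275}{36883} - \frac{28992}{8287} = - \frac{1129599861}{305649421}$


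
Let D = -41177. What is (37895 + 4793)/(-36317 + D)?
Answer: -21344/38747 ≈ -0.55086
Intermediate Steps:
(37895 + 4793)/(-36317 + D) = (37895 + 4793)/(-36317 - 41177) = 42688/(-77494) = 42688*(-1/77494) = -21344/38747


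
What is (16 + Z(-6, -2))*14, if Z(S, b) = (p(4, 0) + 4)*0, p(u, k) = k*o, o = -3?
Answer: 224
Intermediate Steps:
p(u, k) = -3*k (p(u, k) = k*(-3) = -3*k)
Z(S, b) = 0 (Z(S, b) = (-3*0 + 4)*0 = (0 + 4)*0 = 4*0 = 0)
(16 + Z(-6, -2))*14 = (16 + 0)*14 = 16*14 = 224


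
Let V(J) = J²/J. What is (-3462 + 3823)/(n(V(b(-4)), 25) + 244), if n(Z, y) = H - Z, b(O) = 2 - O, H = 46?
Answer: 361/284 ≈ 1.2711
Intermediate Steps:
V(J) = J
n(Z, y) = 46 - Z
(-3462 + 3823)/(n(V(b(-4)), 25) + 244) = (-3462 + 3823)/((46 - (2 - 1*(-4))) + 244) = 361/((46 - (2 + 4)) + 244) = 361/((46 - 1*6) + 244) = 361/((46 - 6) + 244) = 361/(40 + 244) = 361/284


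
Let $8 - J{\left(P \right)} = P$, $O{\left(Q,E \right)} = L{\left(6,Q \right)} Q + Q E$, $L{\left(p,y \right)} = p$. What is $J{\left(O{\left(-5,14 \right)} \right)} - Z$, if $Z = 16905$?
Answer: $-16797$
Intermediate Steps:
$O{\left(Q,E \right)} = 6 Q + E Q$ ($O{\left(Q,E \right)} = 6 Q + Q E = 6 Q + E Q$)
$J{\left(P \right)} = 8 - P$
$J{\left(O{\left(-5,14 \right)} \right)} - Z = \left(8 - - 5 \left(6 + 14\right)\right) - 16905 = \left(8 - \left(-5\right) 20\right) - 16905 = \left(8 - -100\right) - 16905 = \left(8 + 100\right) - 16905 = 108 - 16905 = -16797$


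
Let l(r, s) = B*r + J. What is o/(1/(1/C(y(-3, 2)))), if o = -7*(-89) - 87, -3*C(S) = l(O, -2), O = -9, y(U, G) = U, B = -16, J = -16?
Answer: -201/16 ≈ -12.563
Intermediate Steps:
l(r, s) = -16 - 16*r (l(r, s) = -16*r - 16 = -16 - 16*r)
C(S) = -128/3 (C(S) = -(-16 - 16*(-9))/3 = -(-16 + 144)/3 = -1/3*128 = -128/3)
o = 536 (o = 623 - 87 = 536)
o/(1/(1/C(y(-3, 2)))) = 536/(1/(1/(-128/3))) = 536/(1/(-3/128)) = 536/(-128/3) = 536*(-3/128) = -201/16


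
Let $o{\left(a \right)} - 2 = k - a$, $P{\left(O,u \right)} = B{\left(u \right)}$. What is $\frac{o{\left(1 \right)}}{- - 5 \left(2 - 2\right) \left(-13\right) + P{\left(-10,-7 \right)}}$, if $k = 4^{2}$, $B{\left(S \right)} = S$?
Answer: $- \frac{17}{7} \approx -2.4286$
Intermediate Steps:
$k = 16$
$P{\left(O,u \right)} = u$
$o{\left(a \right)} = 18 - a$ ($o{\left(a \right)} = 2 - \left(-16 + a\right) = 18 - a$)
$\frac{o{\left(1 \right)}}{- - 5 \left(2 - 2\right) \left(-13\right) + P{\left(-10,-7 \right)}} = \frac{18 - 1}{- - 5 \left(2 - 2\right) \left(-13\right) - 7} = \frac{1}{- \left(-5\right) 0 \left(-13\right) - 7} \cdot 17 = \frac{1}{- 0 \left(-13\right) - 7} \cdot 17 = \frac{1}{\left(-1\right) 0 - 7} \cdot 17 = \frac{1}{0 - 7} \cdot 17 = \frac{1}{-7} \cdot 17 = \left(- \frac{1}{7}\right) 17 = - \frac{17}{7}$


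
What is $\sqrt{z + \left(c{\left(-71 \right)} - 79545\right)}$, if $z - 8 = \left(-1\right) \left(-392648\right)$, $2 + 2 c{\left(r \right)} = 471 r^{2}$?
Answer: $\frac{\sqrt{6001062}}{2} \approx 1224.9$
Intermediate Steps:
$c{\left(r \right)} = -1 + \frac{471 r^{2}}{2}$
$z = 392656$ ($z = 8 - -392648 = 8 + 392648 = 392656$)
$\sqrt{z + \left(c{\left(-71 \right)} - 79545\right)} = \sqrt{392656 - \left(79546 - \frac{2374311}{2}\right)} = \sqrt{392656 + \left(\left(-1 + \frac{471}{2} \cdot 5041\right) - 79545\right)} = \sqrt{392656 + \left(\left(-1 + \frac{2374311}{2}\right) - 79545\right)} = \sqrt{392656 + \left(\frac{2374309}{2} - 79545\right)} = \sqrt{392656 + \frac{2215219}{2}} = \sqrt{\frac{3000531}{2}} = \frac{\sqrt{6001062}}{2}$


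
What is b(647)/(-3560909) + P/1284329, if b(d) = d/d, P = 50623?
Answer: 180262611978/4573378695061 ≈ 0.039416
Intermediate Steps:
b(d) = 1
b(647)/(-3560909) + P/1284329 = 1/(-3560909) + 50623/1284329 = 1*(-1/3560909) + 50623*(1/1284329) = -1/3560909 + 50623/1284329 = 180262611978/4573378695061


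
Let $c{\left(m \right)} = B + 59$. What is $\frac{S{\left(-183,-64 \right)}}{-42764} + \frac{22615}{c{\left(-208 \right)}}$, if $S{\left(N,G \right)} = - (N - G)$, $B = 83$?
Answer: $\frac{483545481}{3036244} \approx 159.26$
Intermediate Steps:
$S{\left(N,G \right)} = G - N$
$c{\left(m \right)} = 142$ ($c{\left(m \right)} = 83 + 59 = 142$)
$\frac{S{\left(-183,-64 \right)}}{-42764} + \frac{22615}{c{\left(-208 \right)}} = \frac{-64 - -183}{-42764} + \frac{22615}{142} = \left(-64 + 183\right) \left(- \frac{1}{42764}\right) + 22615 \cdot \frac{1}{142} = 119 \left(- \frac{1}{42764}\right) + \frac{22615}{142} = - \frac{119}{42764} + \frac{22615}{142} = \frac{483545481}{3036244}$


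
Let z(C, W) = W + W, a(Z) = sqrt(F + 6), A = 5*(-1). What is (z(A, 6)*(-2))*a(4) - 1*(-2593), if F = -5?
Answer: 2569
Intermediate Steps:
A = -5
a(Z) = 1 (a(Z) = sqrt(-5 + 6) = sqrt(1) = 1)
z(C, W) = 2*W
(z(A, 6)*(-2))*a(4) - 1*(-2593) = ((2*6)*(-2))*1 - 1*(-2593) = (12*(-2))*1 + 2593 = -24*1 + 2593 = -24 + 2593 = 2569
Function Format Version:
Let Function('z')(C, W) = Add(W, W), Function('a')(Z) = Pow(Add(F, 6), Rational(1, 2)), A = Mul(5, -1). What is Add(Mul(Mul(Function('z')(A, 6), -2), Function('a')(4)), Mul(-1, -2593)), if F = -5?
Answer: 2569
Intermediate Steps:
A = -5
Function('a')(Z) = 1 (Function('a')(Z) = Pow(Add(-5, 6), Rational(1, 2)) = Pow(1, Rational(1, 2)) = 1)
Function('z')(C, W) = Mul(2, W)
Add(Mul(Mul(Function('z')(A, 6), -2), Function('a')(4)), Mul(-1, -2593)) = Add(Mul(Mul(Mul(2, 6), -2), 1), Mul(-1, -2593)) = Add(Mul(Mul(12, -2), 1), 2593) = Add(Mul(-24, 1), 2593) = Add(-24, 2593) = 2569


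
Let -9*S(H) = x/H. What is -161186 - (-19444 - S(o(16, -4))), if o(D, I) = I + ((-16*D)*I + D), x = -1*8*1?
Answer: -330400600/2331 ≈ -1.4174e+5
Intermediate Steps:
x = -8 (x = -8*1 = -8)
o(D, I) = D + I - 16*D*I (o(D, I) = I + (-16*D*I + D) = I + (D - 16*D*I) = D + I - 16*D*I)
S(H) = 8/(9*H) (S(H) = -(-8)/(9*H) = 8/(9*H))
-161186 - (-19444 - S(o(16, -4))) = -161186 - (-19444 - 8/(9*(16 - 4 - 16*16*(-4)))) = -161186 - (-19444 - 8/(9*(16 - 4 + 1024))) = -161186 - (-19444 - 8/(9*1036)) = -161186 - (-19444 - 1*2/2331) = -161186 - (-19444 - 2/2331) = -161186 - 1*(-45323966/2331) = -161186 + 45323966/2331 = -330400600/2331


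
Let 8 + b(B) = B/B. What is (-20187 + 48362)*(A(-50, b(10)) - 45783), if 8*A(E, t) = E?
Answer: -5160448475/4 ≈ -1.2901e+9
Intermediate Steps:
b(B) = -7 (b(B) = -8 + B/B = -8 + 1 = -7)
A(E, t) = E/8
(-20187 + 48362)*(A(-50, b(10)) - 45783) = (-20187 + 48362)*((1/8)*(-50) - 45783) = 28175*(-25/4 - 45783) = 28175*(-183157/4) = -5160448475/4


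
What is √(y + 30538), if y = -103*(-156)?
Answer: √46606 ≈ 215.88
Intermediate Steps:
y = 16068
√(y + 30538) = √(16068 + 30538) = √46606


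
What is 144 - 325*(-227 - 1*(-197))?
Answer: 9894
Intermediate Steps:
144 - 325*(-227 - 1*(-197)) = 144 - 325*(-227 + 197) = 144 - 325*(-30) = 144 + 9750 = 9894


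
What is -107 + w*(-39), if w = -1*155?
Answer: 5938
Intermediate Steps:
w = -155
-107 + w*(-39) = -107 - 155*(-39) = -107 + 6045 = 5938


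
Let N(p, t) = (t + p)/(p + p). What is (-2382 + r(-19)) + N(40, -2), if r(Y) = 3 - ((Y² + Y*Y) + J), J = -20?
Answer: -123221/40 ≈ -3080.5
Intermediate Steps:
N(p, t) = (p + t)/(2*p) (N(p, t) = (p + t)/((2*p)) = (p + t)*(1/(2*p)) = (p + t)/(2*p))
r(Y) = 23 - 2*Y² (r(Y) = 3 - ((Y² + Y*Y) - 20) = 3 - ((Y² + Y²) - 20) = 3 - (2*Y² - 20) = 3 - (-20 + 2*Y²) = 3 + (20 - 2*Y²) = 23 - 2*Y²)
(-2382 + r(-19)) + N(40, -2) = (-2382 + (23 - 2*(-19)²)) + (½)*(40 - 2)/40 = (-2382 + (23 - 2*361)) + (½)*(1/40)*38 = (-2382 + (23 - 722)) + 19/40 = (-2382 - 699) + 19/40 = -3081 + 19/40 = -123221/40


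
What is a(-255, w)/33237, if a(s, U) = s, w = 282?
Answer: -85/11079 ≈ -0.0076722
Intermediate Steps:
a(-255, w)/33237 = -255/33237 = -255*1/33237 = -85/11079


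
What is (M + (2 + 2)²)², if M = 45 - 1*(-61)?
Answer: 14884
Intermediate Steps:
M = 106 (M = 45 + 61 = 106)
(M + (2 + 2)²)² = (106 + (2 + 2)²)² = (106 + 4²)² = (106 + 16)² = 122² = 14884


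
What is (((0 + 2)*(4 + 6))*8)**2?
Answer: 25600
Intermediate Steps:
(((0 + 2)*(4 + 6))*8)**2 = ((2*10)*8)**2 = (20*8)**2 = 160**2 = 25600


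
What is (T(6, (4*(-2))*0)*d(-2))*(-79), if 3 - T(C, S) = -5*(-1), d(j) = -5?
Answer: -790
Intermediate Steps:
T(C, S) = -2 (T(C, S) = 3 - (-5)*(-1) = 3 - 1*5 = 3 - 5 = -2)
(T(6, (4*(-2))*0)*d(-2))*(-79) = -2*(-5)*(-79) = 10*(-79) = -790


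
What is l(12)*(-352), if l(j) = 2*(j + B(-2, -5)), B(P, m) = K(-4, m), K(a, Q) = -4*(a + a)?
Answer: -30976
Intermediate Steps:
K(a, Q) = -8*a
B(P, m) = 32 (B(P, m) = -8*(-4) = 32)
l(j) = 64 + 2*j (l(j) = 2*(j + 32) = 2*(32 + j) = 64 + 2*j)
l(12)*(-352) = (64 + 2*12)*(-352) = (64 + 24)*(-352) = 88*(-352) = -30976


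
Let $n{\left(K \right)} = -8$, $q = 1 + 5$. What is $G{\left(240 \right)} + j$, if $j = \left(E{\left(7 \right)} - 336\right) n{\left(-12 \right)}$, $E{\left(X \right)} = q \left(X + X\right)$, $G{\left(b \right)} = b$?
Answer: $2256$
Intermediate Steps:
$q = 6$
$E{\left(X \right)} = 12 X$ ($E{\left(X \right)} = 6 \left(X + X\right) = 6 \cdot 2 X = 12 X$)
$j = 2016$ ($j = \left(12 \cdot 7 - 336\right) \left(-8\right) = \left(84 - 336\right) \left(-8\right) = \left(-252\right) \left(-8\right) = 2016$)
$G{\left(240 \right)} + j = 240 + 2016 = 2256$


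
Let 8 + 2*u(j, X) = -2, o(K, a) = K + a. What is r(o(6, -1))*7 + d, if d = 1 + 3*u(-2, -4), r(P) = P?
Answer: 21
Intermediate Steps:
u(j, X) = -5 (u(j, X) = -4 + (½)*(-2) = -4 - 1 = -5)
d = -14 (d = 1 + 3*(-5) = 1 - 15 = -14)
r(o(6, -1))*7 + d = (6 - 1)*7 - 14 = 5*7 - 14 = 35 - 14 = 21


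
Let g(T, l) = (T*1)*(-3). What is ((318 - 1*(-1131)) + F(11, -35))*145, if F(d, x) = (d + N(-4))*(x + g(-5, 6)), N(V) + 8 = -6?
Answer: 218805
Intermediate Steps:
N(V) = -14 (N(V) = -8 - 6 = -14)
g(T, l) = -3*T (g(T, l) = T*(-3) = -3*T)
F(d, x) = (-14 + d)*(15 + x) (F(d, x) = (d - 14)*(x - 3*(-5)) = (-14 + d)*(x + 15) = (-14 + d)*(15 + x))
((318 - 1*(-1131)) + F(11, -35))*145 = ((318 - 1*(-1131)) + (-210 - 14*(-35) + 15*11 + 11*(-35)))*145 = ((318 + 1131) + (-210 + 490 + 165 - 385))*145 = (1449 + 60)*145 = 1509*145 = 218805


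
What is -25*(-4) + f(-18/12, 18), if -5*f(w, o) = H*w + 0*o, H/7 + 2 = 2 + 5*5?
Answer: 305/2 ≈ 152.50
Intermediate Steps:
H = 175 (H = -14 + 7*(2 + 5*5) = -14 + 7*(2 + 25) = -14 + 7*27 = -14 + 189 = 175)
f(w, o) = -35*w (f(w, o) = -(175*w + 0*o)/5 = -(175*w + 0)/5 = -35*w)
-25*(-4) + f(-18/12, 18) = -25*(-4) - (-630)/12 = 100 - (-630)/12 = 100 - 35*(-3/2) = 100 + 105/2 = 305/2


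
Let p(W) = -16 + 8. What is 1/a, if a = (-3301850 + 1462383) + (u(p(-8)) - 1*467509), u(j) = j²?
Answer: -1/2306912 ≈ -4.3348e-7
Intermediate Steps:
p(W) = -8
a = -2306912 (a = (-3301850 + 1462383) + ((-8)² - 1*467509) = -1839467 + (64 - 467509) = -1839467 - 467445 = -2306912)
1/a = 1/(-2306912) = -1/2306912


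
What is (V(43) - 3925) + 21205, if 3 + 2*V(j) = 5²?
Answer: 17291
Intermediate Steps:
V(j) = 11 (V(j) = -3/2 + (½)*5² = -3/2 + (½)*25 = -3/2 + 25/2 = 11)
(V(43) - 3925) + 21205 = (11 - 3925) + 21205 = -3914 + 21205 = 17291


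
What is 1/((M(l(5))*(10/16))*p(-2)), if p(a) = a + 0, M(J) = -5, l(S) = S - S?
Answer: 4/25 ≈ 0.16000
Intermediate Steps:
l(S) = 0
p(a) = a
1/((M(l(5))*(10/16))*p(-2)) = 1/(-50/16*(-2)) = 1/(-5*5/8*(-2)) = 1/(-25/8*(-2)) = 1/(25/4) = 4/25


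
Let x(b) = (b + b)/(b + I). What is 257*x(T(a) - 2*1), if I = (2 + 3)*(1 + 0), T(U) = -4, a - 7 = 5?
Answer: 3084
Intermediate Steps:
a = 12 (a = 7 + 5 = 12)
I = 5 (I = 5*1 = 5)
x(b) = 2*b/(5 + b) (x(b) = (b + b)/(b + 5) = (2*b)/(5 + b) = 2*b/(5 + b))
257*x(T(a) - 2*1) = 257*(2*(-4 - 2*1)/(5 + (-4 - 2*1))) = 257*(2*(-4 - 2)/(5 + (-4 - 2))) = 257*(2*(-6)/(5 - 6)) = 257*(2*(-6)/(-1)) = 257*(2*(-6)*(-1)) = 257*12 = 3084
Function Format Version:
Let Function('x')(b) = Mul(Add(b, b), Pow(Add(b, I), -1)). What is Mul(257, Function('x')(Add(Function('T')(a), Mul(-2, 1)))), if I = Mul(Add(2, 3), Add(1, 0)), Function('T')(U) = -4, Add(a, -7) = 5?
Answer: 3084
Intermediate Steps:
a = 12 (a = Add(7, 5) = 12)
I = 5 (I = Mul(5, 1) = 5)
Function('x')(b) = Mul(2, b, Pow(Add(5, b), -1)) (Function('x')(b) = Mul(Add(b, b), Pow(Add(b, 5), -1)) = Mul(Mul(2, b), Pow(Add(5, b), -1)) = Mul(2, b, Pow(Add(5, b), -1)))
Mul(257, Function('x')(Add(Function('T')(a), Mul(-2, 1)))) = Mul(257, Mul(2, Add(-4, Mul(-2, 1)), Pow(Add(5, Add(-4, Mul(-2, 1))), -1))) = Mul(257, Mul(2, Add(-4, -2), Pow(Add(5, Add(-4, -2)), -1))) = Mul(257, Mul(2, -6, Pow(Add(5, -6), -1))) = Mul(257, Mul(2, -6, Pow(-1, -1))) = Mul(257, Mul(2, -6, -1)) = Mul(257, 12) = 3084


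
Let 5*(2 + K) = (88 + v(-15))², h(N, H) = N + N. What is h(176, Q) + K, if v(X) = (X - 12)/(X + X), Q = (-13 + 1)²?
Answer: 965321/500 ≈ 1930.6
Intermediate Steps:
Q = 144 (Q = (-12)² = 144)
h(N, H) = 2*N
v(X) = (-12 + X)/(2*X) (v(X) = (-12 + X)/((2*X)) = (-12 + X)*(1/(2*X)) = (-12 + X)/(2*X))
K = 789321/500 (K = -2 + (88 + (½)*(-12 - 15)/(-15))²/5 = -2 + (88 + (½)*(-1/15)*(-27))²/5 = -2 + (88 + 9/10)²/5 = -2 + (889/10)²/5 = -2 + (⅕)*(790321/100) = -2 + 790321/500 = 789321/500 ≈ 1578.6)
h(176, Q) + K = 2*176 + 789321/500 = 352 + 789321/500 = 965321/500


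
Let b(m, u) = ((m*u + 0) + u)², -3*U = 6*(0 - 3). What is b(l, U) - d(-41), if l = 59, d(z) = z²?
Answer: 127919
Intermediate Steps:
U = 6 (U = -2*(0 - 3) = -2*(-3) = -⅓*(-18) = 6)
b(m, u) = (u + m*u)² (b(m, u) = (m*u + u)² = (u + m*u)²)
b(l, U) - d(-41) = 6²*(1 + 59)² - 1*(-41)² = 36*60² - 1*1681 = 36*3600 - 1681 = 129600 - 1681 = 127919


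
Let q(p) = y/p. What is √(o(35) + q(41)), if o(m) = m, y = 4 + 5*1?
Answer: 38*√41/41 ≈ 5.9346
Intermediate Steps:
y = 9 (y = 4 + 5 = 9)
q(p) = 9/p
√(o(35) + q(41)) = √(35 + 9/41) = √(1444/41) = 38*√41/41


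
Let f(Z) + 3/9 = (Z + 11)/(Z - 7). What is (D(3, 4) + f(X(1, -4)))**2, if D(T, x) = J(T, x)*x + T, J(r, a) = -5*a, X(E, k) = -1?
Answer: 889249/144 ≈ 6175.3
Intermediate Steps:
f(Z) = -1/3 + (11 + Z)/(-7 + Z) (f(Z) = -1/3 + (Z + 11)/(Z - 7) = -1/3 + (11 + Z)/(-7 + Z))
D(T, x) = T - 5*x**2 (D(T, x) = (-5*x)*x + T = -5*x**2 + T = T - 5*x**2)
(D(3, 4) + f(X(1, -4)))**2 = ((3 - 5*4**2) + 2*(20 - 1)/(3*(-7 - 1)))**2 = ((3 - 5*16) + (2/3)*19/(-8))**2 = ((3 - 80) + (2/3)*(-1/8)*19)**2 = (-77 - 19/12)**2 = (-943/12)**2 = 889249/144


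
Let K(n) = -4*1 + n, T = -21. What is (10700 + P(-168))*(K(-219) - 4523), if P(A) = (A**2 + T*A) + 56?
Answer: -201742968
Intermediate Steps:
P(A) = 56 + A**2 - 21*A (P(A) = (A**2 - 21*A) + 56 = 56 + A**2 - 21*A)
K(n) = -4 + n
(10700 + P(-168))*(K(-219) - 4523) = (10700 + (56 + (-168)**2 - 21*(-168)))*((-4 - 219) - 4523) = (10700 + (56 + 28224 + 3528))*(-223 - 4523) = (10700 + 31808)*(-4746) = 42508*(-4746) = -201742968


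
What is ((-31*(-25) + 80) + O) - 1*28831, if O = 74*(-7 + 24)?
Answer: -26718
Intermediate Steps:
O = 1258 (O = 74*17 = 1258)
((-31*(-25) + 80) + O) - 1*28831 = ((-31*(-25) + 80) + 1258) - 1*28831 = ((775 + 80) + 1258) - 28831 = (855 + 1258) - 28831 = 2113 - 28831 = -26718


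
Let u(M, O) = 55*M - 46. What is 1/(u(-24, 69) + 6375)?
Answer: 1/5009 ≈ 0.00019964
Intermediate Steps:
u(M, O) = -46 + 55*M
1/(u(-24, 69) + 6375) = 1/((-46 + 55*(-24)) + 6375) = 1/((-46 - 1320) + 6375) = 1/(-1366 + 6375) = 1/5009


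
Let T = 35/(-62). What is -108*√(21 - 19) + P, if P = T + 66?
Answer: 4057/62 - 108*√2 ≈ -87.300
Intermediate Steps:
T = -35/62 (T = 35*(-1/62) = -35/62 ≈ -0.56452)
P = 4057/62 (P = -35/62 + 66 = 4057/62 ≈ 65.435)
-108*√(21 - 19) + P = -108*√(21 - 19) + 4057/62 = -108*√2 + 4057/62 = 4057/62 - 108*√2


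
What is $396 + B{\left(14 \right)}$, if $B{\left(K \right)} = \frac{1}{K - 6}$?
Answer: $\frac{3169}{8} \approx 396.13$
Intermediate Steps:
$B{\left(K \right)} = \frac{1}{-6 + K}$
$396 + B{\left(14 \right)} = 396 + \frac{1}{-6 + 14} = 396 + \frac{1}{8} = \frac{3169}{8}$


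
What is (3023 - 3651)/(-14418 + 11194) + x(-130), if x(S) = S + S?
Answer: -209403/806 ≈ -259.81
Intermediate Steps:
x(S) = 2*S
(3023 - 3651)/(-14418 + 11194) + x(-130) = (3023 - 3651)/(-14418 + 11194) + 2*(-130) = -628/(-3224) - 260 = -628*(-1/3224) - 260 = 157/806 - 260 = -209403/806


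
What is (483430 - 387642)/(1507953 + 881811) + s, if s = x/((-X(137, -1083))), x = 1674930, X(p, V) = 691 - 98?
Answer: -1000657653559/354282513 ≈ -2824.5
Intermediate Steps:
X(p, V) = 593
s = -1674930/593 (s = 1674930/((-1*593)) = 1674930/(-593) = 1674930*(-1/593) = -1674930/593 ≈ -2824.5)
(483430 - 387642)/(1507953 + 881811) + s = (483430 - 387642)/(1507953 + 881811) - 1674930/593 = 95788/2389764 - 1674930/593 = 95788*(1/2389764) - 1674930/593 = 23947/597441 - 1674930/593 = -1000657653559/354282513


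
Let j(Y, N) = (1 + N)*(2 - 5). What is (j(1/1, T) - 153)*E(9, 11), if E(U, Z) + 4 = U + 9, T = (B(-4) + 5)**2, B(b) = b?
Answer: -2226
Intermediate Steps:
T = 1 (T = (-4 + 5)**2 = 1**2 = 1)
E(U, Z) = 5 + U (E(U, Z) = -4 + (U + 9) = -4 + (9 + U) = 5 + U)
j(Y, N) = -3 - 3*N (j(Y, N) = (1 + N)*(-3) = -3 - 3*N)
(j(1/1, T) - 153)*E(9, 11) = ((-3 - 3*1) - 153)*(5 + 9) = ((-3 - 3) - 153)*14 = (-6 - 153)*14 = -159*14 = -2226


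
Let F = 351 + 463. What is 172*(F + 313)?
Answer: 193844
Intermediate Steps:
F = 814
172*(F + 313) = 172*(814 + 313) = 172*1127 = 193844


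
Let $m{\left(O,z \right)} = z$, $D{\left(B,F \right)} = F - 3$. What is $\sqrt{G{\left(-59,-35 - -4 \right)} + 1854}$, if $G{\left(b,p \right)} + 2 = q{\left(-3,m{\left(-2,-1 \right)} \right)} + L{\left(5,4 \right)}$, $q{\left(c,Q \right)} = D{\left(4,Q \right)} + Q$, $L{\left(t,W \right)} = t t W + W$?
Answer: $\sqrt{1951} \approx 44.17$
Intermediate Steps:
$D{\left(B,F \right)} = -3 + F$
$L{\left(t,W \right)} = W + W t^{2}$ ($L{\left(t,W \right)} = t^{2} W + W = W t^{2} + W = W + W t^{2}$)
$q{\left(c,Q \right)} = -3 + 2 Q$ ($q{\left(c,Q \right)} = \left(-3 + Q\right) + Q = -3 + 2 Q$)
$G{\left(b,p \right)} = 97$ ($G{\left(b,p \right)} = -2 + \left(\left(-3 + 2 \left(-1\right)\right) + 4 \left(1 + 5^{2}\right)\right) = -2 + \left(\left(-3 - 2\right) + 4 \left(1 + 25\right)\right) = -2 + \left(-5 + 4 \cdot 26\right) = -2 + \left(-5 + 104\right) = -2 + 99 = 97$)
$\sqrt{G{\left(-59,-35 - -4 \right)} + 1854} = \sqrt{97 + 1854} = \sqrt{1951}$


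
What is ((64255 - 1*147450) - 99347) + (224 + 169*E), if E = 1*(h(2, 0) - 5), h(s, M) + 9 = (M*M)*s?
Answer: -184684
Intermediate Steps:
h(s, M) = -9 + s*M² (h(s, M) = -9 + (M*M)*s = -9 + M²*s = -9 + s*M²)
E = -14 (E = 1*((-9 + 2*0²) - 5) = 1*((-9 + 2*0) - 5) = 1*((-9 + 0) - 5) = 1*(-9 - 5) = 1*(-14) = -14)
((64255 - 1*147450) - 99347) + (224 + 169*E) = ((64255 - 1*147450) - 99347) + (224 + 169*(-14)) = ((64255 - 147450) - 99347) + (224 - 2366) = (-83195 - 99347) - 2142 = -182542 - 2142 = -184684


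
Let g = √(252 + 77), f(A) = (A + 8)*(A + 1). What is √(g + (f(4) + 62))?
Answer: √(122 + √329) ≈ 11.838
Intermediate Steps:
f(A) = (1 + A)*(8 + A) (f(A) = (8 + A)*(1 + A) = (1 + A)*(8 + A))
g = √329 ≈ 18.138
√(g + (f(4) + 62)) = √(√329 + ((8 + 4² + 9*4) + 62)) = √(√329 + ((8 + 16 + 36) + 62)) = √(√329 + (60 + 62)) = √(√329 + 122) = √(122 + √329)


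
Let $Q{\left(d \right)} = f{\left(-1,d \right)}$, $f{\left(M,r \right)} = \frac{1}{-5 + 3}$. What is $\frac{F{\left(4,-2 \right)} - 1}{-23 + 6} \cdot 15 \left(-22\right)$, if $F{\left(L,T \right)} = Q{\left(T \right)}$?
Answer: $- \frac{495}{17} \approx -29.118$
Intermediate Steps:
$f{\left(M,r \right)} = - \frac{1}{2}$ ($f{\left(M,r \right)} = \frac{1}{-2} = - \frac{1}{2}$)
$Q{\left(d \right)} = - \frac{1}{2}$
$F{\left(L,T \right)} = - \frac{1}{2}$
$\frac{F{\left(4,-2 \right)} - 1}{-23 + 6} \cdot 15 \left(-22\right) = \frac{- \frac{1}{2} - 1}{-23 + 6} \cdot 15 \left(-22\right) = - \frac{3}{2 \left(-17\right)} 15 \left(-22\right) = \left(- \frac{3}{2}\right) \left(- \frac{1}{17}\right) 15 \left(-22\right) = \frac{3}{34} \cdot 15 \left(-22\right) = \frac{45}{34} \left(-22\right) = - \frac{495}{17}$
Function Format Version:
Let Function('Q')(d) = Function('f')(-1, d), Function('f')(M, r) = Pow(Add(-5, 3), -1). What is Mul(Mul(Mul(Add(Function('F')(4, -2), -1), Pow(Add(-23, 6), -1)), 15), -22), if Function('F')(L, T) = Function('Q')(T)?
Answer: Rational(-495, 17) ≈ -29.118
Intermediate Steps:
Function('f')(M, r) = Rational(-1, 2) (Function('f')(M, r) = Pow(-2, -1) = Rational(-1, 2))
Function('Q')(d) = Rational(-1, 2)
Function('F')(L, T) = Rational(-1, 2)
Mul(Mul(Mul(Add(Function('F')(4, -2), -1), Pow(Add(-23, 6), -1)), 15), -22) = Mul(Mul(Mul(Add(Rational(-1, 2), -1), Pow(Add(-23, 6), -1)), 15), -22) = Mul(Mul(Mul(Rational(-3, 2), Pow(-17, -1)), 15), -22) = Mul(Mul(Mul(Rational(-3, 2), Rational(-1, 17)), 15), -22) = Mul(Mul(Rational(3, 34), 15), -22) = Mul(Rational(45, 34), -22) = Rational(-495, 17)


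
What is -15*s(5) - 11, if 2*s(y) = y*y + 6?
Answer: -487/2 ≈ -243.50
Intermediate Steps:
s(y) = 3 + y²/2 (s(y) = (y*y + 6)/2 = (y² + 6)/2 = (6 + y²)/2 = 3 + y²/2)
-15*s(5) - 11 = -15*(3 + (½)*5²) - 11 = -15*(3 + (½)*25) - 11 = -15*(3 + 25/2) - 11 = -15*31/2 - 11 = -465/2 - 11 = -487/2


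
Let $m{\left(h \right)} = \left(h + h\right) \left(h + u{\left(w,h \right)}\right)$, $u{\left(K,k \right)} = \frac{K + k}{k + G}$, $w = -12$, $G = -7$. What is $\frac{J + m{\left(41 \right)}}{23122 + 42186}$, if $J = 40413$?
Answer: $\frac{186341}{277559} \approx 0.67136$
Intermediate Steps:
$u{\left(K,k \right)} = \frac{K + k}{-7 + k}$ ($u{\left(K,k \right)} = \frac{K + k}{k - 7} = \frac{K + k}{-7 + k}$)
$m{\left(h \right)} = 2 h \left(h + \frac{-12 + h}{-7 + h}\right)$ ($m{\left(h \right)} = \left(h + h\right) \left(h + \frac{-12 + h}{-7 + h}\right) = 2 h \left(h + \frac{-12 + h}{-7 + h}\right)$)
$\frac{J + m{\left(41 \right)}}{23122 + 42186} = \frac{40413 + 2 \cdot 41 \frac{1}{-7 + 41} \left(-12 + 41 + 41 \left(-7 + 41\right)\right)}{23122 + 42186} = \frac{40413 + 2 \cdot 41 \cdot \frac{1}{34} \left(-12 + 41 + 41 \cdot 34\right)}{65308} = \left(40413 + 2 \cdot 41 \cdot \frac{1}{34} \left(-12 + 41 + 1394\right)\right) \frac{1}{65308} = \left(40413 + 2 \cdot 41 \cdot \frac{1}{34} \cdot 1423\right) \frac{1}{65308} = \left(40413 + \frac{58343}{17}\right) \frac{1}{65308} = \frac{745364}{17} \cdot \frac{1}{65308} = \frac{186341}{277559}$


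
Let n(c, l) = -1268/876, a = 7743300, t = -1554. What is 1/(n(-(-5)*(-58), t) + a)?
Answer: 219/1695782383 ≈ 1.2914e-7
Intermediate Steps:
n(c, l) = -317/219 (n(c, l) = -1268*1/876 = -317/219)
1/(n(-(-5)*(-58), t) + a) = 1/(-317/219 + 7743300) = 1/(1695782383/219) = 219/1695782383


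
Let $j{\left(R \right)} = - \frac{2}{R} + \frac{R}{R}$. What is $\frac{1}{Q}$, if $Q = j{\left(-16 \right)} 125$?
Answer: $\frac{8}{1125} \approx 0.0071111$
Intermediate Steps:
$j{\left(R \right)} = 1 - \frac{2}{R}$ ($j{\left(R \right)} = - \frac{2}{R} + 1 = 1 - \frac{2}{R}$)
$Q = \frac{1125}{8}$ ($Q = \frac{-2 - 16}{-16} \cdot 125 = \left(- \frac{1}{16}\right) \left(-18\right) 125 = \frac{9}{8} \cdot 125 = \frac{1125}{8} \approx 140.63$)
$\frac{1}{Q} = \frac{1}{\frac{1125}{8}} = \frac{8}{1125}$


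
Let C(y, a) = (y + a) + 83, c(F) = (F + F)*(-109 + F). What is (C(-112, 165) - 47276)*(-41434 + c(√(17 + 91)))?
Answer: 1943016520 + 61659120*√3 ≈ 2.0498e+9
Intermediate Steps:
c(F) = 2*F*(-109 + F) (c(F) = (2*F)*(-109 + F) = 2*F*(-109 + F))
C(y, a) = 83 + a + y (C(y, a) = (a + y) + 83 = 83 + a + y)
(C(-112, 165) - 47276)*(-41434 + c(√(17 + 91))) = ((83 + 165 - 112) - 47276)*(-41434 + 2*√(17 + 91)*(-109 + √(17 + 91))) = (136 - 47276)*(-41434 + 2*√108*(-109 + √108)) = -47140*(-41434 + 2*(6*√3)*(-109 + 6*√3)) = -47140*(-41434 + 12*√3*(-109 + 6*√3)) = 1953198760 - 565680*√3*(-109 + 6*√3)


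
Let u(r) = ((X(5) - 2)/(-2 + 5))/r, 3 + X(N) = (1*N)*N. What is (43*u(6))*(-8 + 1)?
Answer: -3010/9 ≈ -334.44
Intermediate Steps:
X(N) = -3 + N**2 (X(N) = -3 + (1*N)*N = -3 + N*N = -3 + N**2)
u(r) = 20/(3*r) (u(r) = (((-3 + 5**2) - 2)/(-2 + 5))/r = (((-3 + 25) - 2)/3)/r = ((22 - 2)*(1/3))/r = (20*(1/3))/r = 20/(3*r))
(43*u(6))*(-8 + 1) = (43*((20/3)/6))*(-8 + 1) = (43*((20/3)*(1/6)))*(-7) = (43*(10/9))*(-7) = (430/9)*(-7) = -3010/9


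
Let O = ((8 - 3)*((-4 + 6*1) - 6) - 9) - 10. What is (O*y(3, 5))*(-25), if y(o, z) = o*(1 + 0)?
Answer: 2925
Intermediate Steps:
y(o, z) = o (y(o, z) = o*1 = o)
O = -39 (O = (5*((-4 + 6) - 6) - 9) - 10 = (5*(2 - 6) - 9) - 10 = (5*(-4) - 9) - 10 = (-20 - 9) - 10 = -29 - 10 = -39)
(O*y(3, 5))*(-25) = -39*3*(-25) = -117*(-25) = 2925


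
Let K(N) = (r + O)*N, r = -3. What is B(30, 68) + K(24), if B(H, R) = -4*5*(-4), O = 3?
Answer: 80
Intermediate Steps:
B(H, R) = 80 (B(H, R) = -20*(-4) = 80)
K(N) = 0 (K(N) = (-3 + 3)*N = 0*N = 0)
B(30, 68) + K(24) = 80 + 0 = 80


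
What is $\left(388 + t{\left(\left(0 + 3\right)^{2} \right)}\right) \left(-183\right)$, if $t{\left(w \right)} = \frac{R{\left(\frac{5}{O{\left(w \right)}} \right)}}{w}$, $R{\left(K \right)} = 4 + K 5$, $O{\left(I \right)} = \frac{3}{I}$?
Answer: $- \frac{217831}{3} \approx -72610.0$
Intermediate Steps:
$R{\left(K \right)} = 4 + 5 K$
$t{\left(w \right)} = \frac{4 + \frac{25 w}{3}}{w}$ ($t{\left(w \right)} = \frac{4 + 5 \frac{5}{3 \frac{1}{w}}}{w} = \frac{4 + 5 \cdot 5 \frac{w}{3}}{w} = \frac{4 + 5 \frac{5 w}{3}}{w} = \frac{4 + \frac{25 w}{3}}{w}$)
$\left(388 + t{\left(\left(0 + 3\right)^{2} \right)}\right) \left(-183\right) = \left(388 + \left(\frac{25}{3} + \frac{4}{\left(0 + 3\right)^{2}}\right)\right) \left(-183\right) = \left(388 + \left(\frac{25}{3} + \frac{4}{3^{2}}\right)\right) \left(-183\right) = \left(388 + \left(\frac{25}{3} + \frac{4}{9}\right)\right) \left(-183\right) = \left(388 + \frac{79}{9}\right) \left(-183\right) = \frac{3571}{9} \left(-183\right) = - \frac{217831}{3}$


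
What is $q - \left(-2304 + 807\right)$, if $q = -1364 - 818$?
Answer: $-685$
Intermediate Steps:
$q = -2182$ ($q = -1364 - 818 = -2182$)
$q - \left(-2304 + 807\right) = -2182 - \left(-2304 + 807\right) = -2182 - -1497 = -2182 + 1497 = -685$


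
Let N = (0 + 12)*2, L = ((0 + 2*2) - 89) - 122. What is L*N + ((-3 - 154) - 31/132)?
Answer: -676531/132 ≈ -5125.2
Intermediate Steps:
L = -207 (L = ((0 + 4) - 89) - 122 = (4 - 89) - 122 = -85 - 122 = -207)
N = 24 (N = 12*2 = 24)
L*N + ((-3 - 154) - 31/132) = -207*24 + ((-3 - 154) - 31/132) = -4968 + (-157 - 31*1/132) = -4968 + (-157 - 31/132) = -4968 - 20755/132 = -676531/132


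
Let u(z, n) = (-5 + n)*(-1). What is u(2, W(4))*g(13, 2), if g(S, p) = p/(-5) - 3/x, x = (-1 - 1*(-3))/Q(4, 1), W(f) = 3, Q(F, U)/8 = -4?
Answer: 476/5 ≈ 95.200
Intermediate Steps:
Q(F, U) = -32 (Q(F, U) = 8*(-4) = -32)
u(z, n) = 5 - n
x = -1/16 (x = (-1 - 1*(-3))/(-32) = (-1 + 3)*(-1/32) = 2*(-1/32) = -1/16 ≈ -0.062500)
g(S, p) = 48 - p/5 (g(S, p) = p/(-5) - 3/(-1/16) = p*(-⅕) - 3*(-16) = -p/5 + 48 = 48 - p/5)
u(2, W(4))*g(13, 2) = (5 - 1*3)*(48 - ⅕*2) = (5 - 3)*(48 - ⅖) = 2*(238/5) = 476/5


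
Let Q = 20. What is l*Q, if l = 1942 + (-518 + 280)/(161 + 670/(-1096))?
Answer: 3411155640/87893 ≈ 38810.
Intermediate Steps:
l = 170557782/87893 (l = 1942 - 238/(161 + 670*(-1/1096)) = 1942 - 238/(161 - 335/548) = 1942 - 238/87893/548 = 1942 - 238*548/87893 = 1942 - 130424/87893 = 170557782/87893 ≈ 1940.5)
l*Q = (170557782/87893)*20 = 3411155640/87893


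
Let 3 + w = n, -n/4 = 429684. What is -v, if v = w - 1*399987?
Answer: 2118726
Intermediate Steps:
n = -1718736 (n = -4*429684 = -1718736)
w = -1718739 (w = -3 - 1718736 = -1718739)
v = -2118726 (v = -1718739 - 1*399987 = -1718739 - 399987 = -2118726)
-v = -1*(-2118726) = 2118726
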